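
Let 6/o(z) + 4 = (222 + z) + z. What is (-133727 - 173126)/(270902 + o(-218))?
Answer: -33446977/29528315 ≈ -1.1327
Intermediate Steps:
o(z) = 6/(218 + 2*z) (o(z) = 6/(-4 + ((222 + z) + z)) = 6/(-4 + (222 + 2*z)) = 6/(218 + 2*z))
(-133727 - 173126)/(270902 + o(-218)) = (-133727 - 173126)/(270902 + 3/(109 - 218)) = -306853/(270902 + 3/(-109)) = -306853/(270902 + 3*(-1/109)) = -306853/(270902 - 3/109) = -306853/29528315/109 = -306853*109/29528315 = -33446977/29528315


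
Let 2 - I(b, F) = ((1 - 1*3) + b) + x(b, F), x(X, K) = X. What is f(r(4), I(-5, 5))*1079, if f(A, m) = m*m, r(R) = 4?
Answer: 211484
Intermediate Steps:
I(b, F) = 4 - 2*b (I(b, F) = 2 - (((1 - 1*3) + b) + b) = 2 - (((1 - 3) + b) + b) = 2 - ((-2 + b) + b) = 2 - (-2 + 2*b) = 2 + (2 - 2*b) = 4 - 2*b)
f(A, m) = m²
f(r(4), I(-5, 5))*1079 = (4 - 2*(-5))²*1079 = (4 + 10)²*1079 = 14²*1079 = 196*1079 = 211484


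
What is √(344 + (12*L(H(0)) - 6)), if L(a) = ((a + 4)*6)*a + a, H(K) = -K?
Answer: 13*√2 ≈ 18.385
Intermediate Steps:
L(a) = a + a*(24 + 6*a) (L(a) = ((4 + a)*6)*a + a = (24 + 6*a)*a + a = a*(24 + 6*a) + a = a + a*(24 + 6*a))
√(344 + (12*L(H(0)) - 6)) = √(344 + (12*((-1*0)*(25 + 6*(-1*0))) - 6)) = √(344 + (12*(0*(25 + 6*0)) - 6)) = √(344 + (12*(0*(25 + 0)) - 6)) = √(344 + (12*(0*25) - 6)) = √(344 + (12*0 - 6)) = √(344 + (0 - 6)) = √(344 - 6) = √338 = 13*√2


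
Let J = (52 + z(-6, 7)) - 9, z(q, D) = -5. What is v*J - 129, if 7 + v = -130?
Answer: -5335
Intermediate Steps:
v = -137 (v = -7 - 130 = -137)
J = 38 (J = (52 - 5) - 9 = 47 - 9 = 38)
v*J - 129 = -137*38 - 129 = -5206 - 129 = -5335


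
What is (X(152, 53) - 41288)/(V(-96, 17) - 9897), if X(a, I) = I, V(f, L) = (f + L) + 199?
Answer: 13745/3259 ≈ 4.2176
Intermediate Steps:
V(f, L) = 199 + L + f (V(f, L) = (L + f) + 199 = 199 + L + f)
(X(152, 53) - 41288)/(V(-96, 17) - 9897) = (53 - 41288)/((199 + 17 - 96) - 9897) = -41235/(120 - 9897) = -41235/(-9777) = -41235*(-1/9777) = 13745/3259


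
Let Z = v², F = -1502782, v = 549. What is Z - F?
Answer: 1804183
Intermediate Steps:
Z = 301401 (Z = 549² = 301401)
Z - F = 301401 - 1*(-1502782) = 301401 + 1502782 = 1804183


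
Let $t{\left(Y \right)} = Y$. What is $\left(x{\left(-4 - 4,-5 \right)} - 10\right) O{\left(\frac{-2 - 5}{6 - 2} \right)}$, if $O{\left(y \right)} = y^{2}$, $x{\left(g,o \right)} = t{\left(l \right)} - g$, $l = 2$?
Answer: $0$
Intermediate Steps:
$x{\left(g,o \right)} = 2 - g$
$\left(x{\left(-4 - 4,-5 \right)} - 10\right) O{\left(\frac{-2 - 5}{6 - 2} \right)} = \left(\left(2 - \left(-4 - 4\right)\right) - 10\right) \left(\frac{-2 - 5}{6 - 2}\right)^{2} = \left(\left(2 - \left(-4 - 4\right)\right) - 10\right) \left(- \frac{7}{4}\right)^{2} = \left(\left(2 - -8\right) - 10\right) \left(\left(-7\right) \frac{1}{4}\right)^{2} = \left(\left(2 + 8\right) - 10\right) \left(- \frac{7}{4}\right)^{2} = \left(10 - 10\right) \frac{49}{16} = 0 \cdot \frac{49}{16} = 0$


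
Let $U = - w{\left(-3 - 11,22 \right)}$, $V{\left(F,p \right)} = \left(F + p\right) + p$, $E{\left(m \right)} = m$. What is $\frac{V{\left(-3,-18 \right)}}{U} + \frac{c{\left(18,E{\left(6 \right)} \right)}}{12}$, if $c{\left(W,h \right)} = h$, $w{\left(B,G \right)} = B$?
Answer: $- \frac{16}{7} \approx -2.2857$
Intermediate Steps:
$V{\left(F,p \right)} = F + 2 p$
$U = 14$ ($U = - (-3 - 11) = \left(-1\right) \left(-14\right) = 14$)
$\frac{V{\left(-3,-18 \right)}}{U} + \frac{c{\left(18,E{\left(6 \right)} \right)}}{12} = \frac{-3 + 2 \left(-18\right)}{14} + \frac{6}{12} = \left(-3 - 36\right) \frac{1}{14} + 6 \cdot \frac{1}{12} = \left(-39\right) \frac{1}{14} + \frac{1}{2} = - \frac{39}{14} + \frac{1}{2} = - \frac{16}{7}$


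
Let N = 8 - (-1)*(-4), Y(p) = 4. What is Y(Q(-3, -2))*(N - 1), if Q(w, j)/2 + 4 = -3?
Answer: 12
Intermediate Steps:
Q(w, j) = -14 (Q(w, j) = -8 + 2*(-3) = -8 - 6 = -14)
N = 4 (N = 8 - 1*4 = 8 - 4 = 4)
Y(Q(-3, -2))*(N - 1) = 4*(4 - 1) = 4*3 = 12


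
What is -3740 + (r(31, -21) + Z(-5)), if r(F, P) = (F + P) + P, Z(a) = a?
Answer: -3756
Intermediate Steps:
r(F, P) = F + 2*P
-3740 + (r(31, -21) + Z(-5)) = -3740 + ((31 + 2*(-21)) - 5) = -3740 + ((31 - 42) - 5) = -3740 + (-11 - 5) = -3740 - 16 = -3756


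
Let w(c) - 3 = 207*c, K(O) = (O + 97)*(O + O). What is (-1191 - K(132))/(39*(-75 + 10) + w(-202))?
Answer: 20549/14782 ≈ 1.3901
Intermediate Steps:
K(O) = 2*O*(97 + O) (K(O) = (97 + O)*(2*O) = 2*O*(97 + O))
w(c) = 3 + 207*c
(-1191 - K(132))/(39*(-75 + 10) + w(-202)) = (-1191 - 2*132*(97 + 132))/(39*(-75 + 10) + (3 + 207*(-202))) = (-1191 - 2*132*229)/(39*(-65) + (3 - 41814)) = (-1191 - 1*60456)/(-2535 - 41811) = (-1191 - 60456)/(-44346) = -61647*(-1/44346) = 20549/14782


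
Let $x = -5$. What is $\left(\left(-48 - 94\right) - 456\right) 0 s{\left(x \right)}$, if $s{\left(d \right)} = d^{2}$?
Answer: $0$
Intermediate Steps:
$\left(\left(-48 - 94\right) - 456\right) 0 s{\left(x \right)} = \left(\left(-48 - 94\right) - 456\right) 0 \left(-5\right)^{2} = \left(\left(-48 - 94\right) - 456\right) 0 \cdot 25 = \left(-142 - 456\right) 0 = \left(-598\right) 0 = 0$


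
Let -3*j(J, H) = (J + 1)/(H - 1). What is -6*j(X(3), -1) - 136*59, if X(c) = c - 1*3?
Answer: -8025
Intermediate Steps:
X(c) = -3 + c (X(c) = c - 3 = -3 + c)
j(J, H) = -(1 + J)/(3*(-1 + H)) (j(J, H) = -(J + 1)/(3*(H - 1)) = -(1 + J)/(3*(-1 + H)))
-6*j(X(3), -1) - 136*59 = -2*(-1 - (-3 + 3))/(-1 - 1) - 136*59 = -2*(-1 - 1*0)/(-2) - 8024 = -2*(-1)*(-1 + 0)/2 - 8024 = -2*(-1)*(-1)/2 - 8024 = -6*⅙ - 8024 = -1 - 8024 = -8025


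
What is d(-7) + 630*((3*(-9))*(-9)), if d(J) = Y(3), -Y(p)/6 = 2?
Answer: 153078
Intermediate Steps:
Y(p) = -12 (Y(p) = -6*2 = -12)
d(J) = -12
d(-7) + 630*((3*(-9))*(-9)) = -12 + 630*((3*(-9))*(-9)) = -12 + 630*(-27*(-9)) = -12 + 630*243 = -12 + 153090 = 153078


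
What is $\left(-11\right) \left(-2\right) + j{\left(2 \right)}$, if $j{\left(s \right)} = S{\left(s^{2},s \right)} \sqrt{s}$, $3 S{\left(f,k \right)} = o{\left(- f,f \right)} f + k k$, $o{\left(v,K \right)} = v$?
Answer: $22 - 4 \sqrt{2} \approx 16.343$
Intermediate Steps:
$S{\left(f,k \right)} = - \frac{f^{2}}{3} + \frac{k^{2}}{3}$ ($S{\left(f,k \right)} = \frac{- f f + k k}{3} = \frac{- f^{2} + k^{2}}{3} = \frac{k^{2} - f^{2}}{3} = - \frac{f^{2}}{3} + \frac{k^{2}}{3}$)
$j{\left(s \right)} = \sqrt{s} \left(- \frac{s^{4}}{3} + \frac{s^{2}}{3}\right)$ ($j{\left(s \right)} = \left(- \frac{\left(s^{2}\right)^{2}}{3} + \frac{s^{2}}{3}\right) \sqrt{s} = \left(- \frac{s^{4}}{3} + \frac{s^{2}}{3}\right) \sqrt{s} = \sqrt{s} \left(- \frac{s^{4}}{3} + \frac{s^{2}}{3}\right)$)
$\left(-11\right) \left(-2\right) + j{\left(2 \right)} = \left(-11\right) \left(-2\right) + \frac{2^{\frac{5}{2}} \left(1 - 2^{2}\right)}{3} = 22 + \frac{4 \sqrt{2} \left(1 - 4\right)}{3} = 22 + \frac{1}{3} \cdot 4 \sqrt{2} \left(-3\right) = 22 - 4 \sqrt{2}$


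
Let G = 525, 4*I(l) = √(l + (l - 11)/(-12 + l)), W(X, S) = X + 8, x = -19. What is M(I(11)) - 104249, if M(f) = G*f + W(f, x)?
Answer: -104241 + 263*√11/2 ≈ -1.0380e+5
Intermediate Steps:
W(X, S) = 8 + X
I(l) = √(l + (-11 + l)/(-12 + l))/4 (I(l) = √(l + (l - 11)/(-12 + l))/4 = √(l + (-11 + l)/(-12 + l))/4)
M(f) = 8 + 526*f (M(f) = 525*f + (8 + f) = 8 + 526*f)
M(I(11)) - 104249 = (8 + 526*(√((-11 + 11 + 11*(-12 + 11))/(-12 + 11))/4)) - 104249 = (8 + 526*(√((-11 + 11 + 11*(-1))/(-1))/4)) - 104249 = (8 + 526*(√(-(-11 + 11 - 11))/4)) - 104249 = (8 + 526*(√(-1*(-11))/4)) - 104249 = (8 + 526*(√11/4)) - 104249 = (8 + 263*√11/2) - 104249 = -104241 + 263*√11/2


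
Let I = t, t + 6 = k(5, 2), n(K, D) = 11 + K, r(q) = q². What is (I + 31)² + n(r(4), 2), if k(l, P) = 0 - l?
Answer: 427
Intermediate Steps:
k(l, P) = -l
t = -11 (t = -6 - 1*5 = -6 - 5 = -11)
I = -11
(I + 31)² + n(r(4), 2) = (-11 + 31)² + (11 + 4²) = 20² + (11 + 16) = 400 + 27 = 427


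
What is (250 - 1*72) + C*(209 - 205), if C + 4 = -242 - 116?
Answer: -1270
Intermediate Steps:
C = -362 (C = -4 + (-242 - 116) = -4 - 358 = -362)
(250 - 1*72) + C*(209 - 205) = (250 - 1*72) - 362*(209 - 205) = (250 - 72) - 362*4 = 178 - 1448 = -1270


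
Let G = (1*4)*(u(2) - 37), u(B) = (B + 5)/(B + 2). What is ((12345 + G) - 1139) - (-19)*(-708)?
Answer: -2387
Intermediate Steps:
u(B) = (5 + B)/(2 + B)
G = -141 (G = (1*4)*((5 + 2)/(2 + 2) - 37) = 4*(7/4 - 37) = 4*(-141/4) = -141)
((12345 + G) - 1139) - (-19)*(-708) = ((12345 - 141) - 1139) - (-19)*(-708) = (12204 - 1139) - 1*13452 = 11065 - 13452 = -2387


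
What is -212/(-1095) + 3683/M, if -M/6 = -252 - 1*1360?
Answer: 2027783/3530280 ≈ 0.57440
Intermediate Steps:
M = 9672 (M = -6*(-252 - 1*1360) = -6*(-252 - 1360) = -6*(-1612) = 9672)
-212/(-1095) + 3683/M = -212/(-1095) + 3683/9672 = -212*(-1/1095) + 3683*(1/9672) = 212/1095 + 3683/9672 = 2027783/3530280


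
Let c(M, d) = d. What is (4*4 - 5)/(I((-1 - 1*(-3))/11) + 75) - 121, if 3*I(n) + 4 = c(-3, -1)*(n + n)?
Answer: -97768/809 ≈ -120.85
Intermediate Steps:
I(n) = -4/3 - 2*n/3 (I(n) = -4/3 + (-(n + n))/3 = -4/3 + (-2*n)/3 = -4/3 - 2*n/3)
(4*4 - 5)/(I((-1 - 1*(-3))/11) + 75) - 121 = (4*4 - 5)/((-4/3 - 2*(-1 - 1*(-3))/(3*11)) + 75) - 121 = (16 - 5)/((-4/3 - 2*(-1 + 3)/(3*11)) + 75) - 121 = 11/((-4/3 - 4/(3*11)) + 75) - 121 = 11/((-4/3 - ⅔*2/11) + 75) - 121 = 11/((-4/3 - 4/33) + 75) - 121 = 11/(-16/11 + 75) - 121 = 11/(809/11) - 121 = 11*(11/809) - 121 = 121/809 - 121 = -97768/809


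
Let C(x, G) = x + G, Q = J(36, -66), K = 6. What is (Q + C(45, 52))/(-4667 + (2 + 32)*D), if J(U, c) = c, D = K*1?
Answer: -31/4463 ≈ -0.0069460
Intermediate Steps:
D = 6 (D = 6*1 = 6)
Q = -66
C(x, G) = G + x
(Q + C(45, 52))/(-4667 + (2 + 32)*D) = (-66 + (52 + 45))/(-4667 + (2 + 32)*6) = (-66 + 97)/(-4667 + 34*6) = 31/(-4667 + 204) = 31/(-4463) = 31*(-1/4463) = -31/4463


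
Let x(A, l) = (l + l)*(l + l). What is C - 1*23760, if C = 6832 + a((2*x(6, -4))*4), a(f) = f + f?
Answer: -15904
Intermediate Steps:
x(A, l) = 4*l² (x(A, l) = (2*l)*(2*l) = 4*l²)
a(f) = 2*f
C = 7856 (C = 6832 + 2*((2*(4*(-4)²))*4) = 6832 + 2*((2*(4*16))*4) = 6832 + 2*((2*64)*4) = 6832 + 2*(128*4) = 6832 + 2*512 = 6832 + 1024 = 7856)
C - 1*23760 = 7856 - 1*23760 = 7856 - 23760 = -15904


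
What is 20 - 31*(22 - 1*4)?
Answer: -538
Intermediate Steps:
20 - 31*(22 - 1*4) = 20 - 31*(22 - 4) = 20 - 31*18 = 20 - 558 = -538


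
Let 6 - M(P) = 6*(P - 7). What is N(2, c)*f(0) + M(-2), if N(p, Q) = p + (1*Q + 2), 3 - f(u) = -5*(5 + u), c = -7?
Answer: -24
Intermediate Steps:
f(u) = 28 + 5*u (f(u) = 3 - (-5)*(5 + u) = 3 - (-25 - 5*u) = 3 + (25 + 5*u) = 28 + 5*u)
N(p, Q) = 2 + Q + p (N(p, Q) = p + (Q + 2) = p + (2 + Q) = 2 + Q + p)
M(P) = 48 - 6*P (M(P) = 6 - 6*(P - 7) = 6 - 6*(-7 + P) = 6 - (-42 + 6*P) = 6 + (42 - 6*P) = 48 - 6*P)
N(2, c)*f(0) + M(-2) = (2 - 7 + 2)*(28 + 5*0) + (48 - 6*(-2)) = -3*(28 + 0) + (48 + 12) = -3*28 + 60 = -84 + 60 = -24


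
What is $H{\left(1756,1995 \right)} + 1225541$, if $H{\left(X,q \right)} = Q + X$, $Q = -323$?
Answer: $1226974$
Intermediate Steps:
$H{\left(X,q \right)} = -323 + X$
$H{\left(1756,1995 \right)} + 1225541 = \left(-323 + 1756\right) + 1225541 = 1433 + 1225541 = 1226974$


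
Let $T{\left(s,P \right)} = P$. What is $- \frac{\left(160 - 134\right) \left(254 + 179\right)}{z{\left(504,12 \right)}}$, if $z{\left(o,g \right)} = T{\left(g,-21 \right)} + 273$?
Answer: $- \frac{5629}{126} \approx -44.675$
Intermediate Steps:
$z{\left(o,g \right)} = 252$ ($z{\left(o,g \right)} = -21 + 273 = 252$)
$- \frac{\left(160 - 134\right) \left(254 + 179\right)}{z{\left(504,12 \right)}} = - \frac{\left(160 - 134\right) \left(254 + 179\right)}{252} = - \frac{26 \cdot 433}{252} = - \frac{11258}{252} = \left(-1\right) \frac{5629}{126} = - \frac{5629}{126}$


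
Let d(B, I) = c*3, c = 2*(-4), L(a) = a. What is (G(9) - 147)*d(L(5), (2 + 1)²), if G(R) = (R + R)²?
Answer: -4248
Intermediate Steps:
G(R) = 4*R² (G(R) = (2*R)² = 4*R²)
c = -8
d(B, I) = -24 (d(B, I) = -8*3 = -24)
(G(9) - 147)*d(L(5), (2 + 1)²) = (4*9² - 147)*(-24) = (4*81 - 147)*(-24) = (324 - 147)*(-24) = 177*(-24) = -4248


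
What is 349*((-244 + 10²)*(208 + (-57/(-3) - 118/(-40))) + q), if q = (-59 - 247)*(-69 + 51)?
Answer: -48170376/5 ≈ -9.6341e+6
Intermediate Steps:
q = 5508 (q = -306*(-18) = 5508)
349*((-244 + 10²)*(208 + (-57/(-3) - 118/(-40))) + q) = 349*((-244 + 10²)*(208 + (-57/(-3) - 118/(-40))) + 5508) = 349*((-244 + 100)*(208 + (-57*(-⅓) - 118*(-1/40))) + 5508) = 349*(-144*(208 + (19 + 59/20)) + 5508) = 349*(-144*(208 + 439/20) + 5508) = 349*(-144*4599/20 + 5508) = 349*(-165564/5 + 5508) = 349*(-138024/5) = -48170376/5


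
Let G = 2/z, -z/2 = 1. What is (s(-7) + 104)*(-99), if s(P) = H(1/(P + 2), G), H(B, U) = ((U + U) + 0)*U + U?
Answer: -10395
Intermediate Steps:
z = -2 (z = -2*1 = -2)
G = -1 (G = 2/(-2) = 2*(-1/2) = -1)
H(B, U) = U + 2*U**2 (H(B, U) = (2*U + 0)*U + U = (2*U)*U + U = 2*U**2 + U = U + 2*U**2)
s(P) = 1 (s(P) = -(1 + 2*(-1)) = -(1 - 2) = -1*(-1) = 1)
(s(-7) + 104)*(-99) = (1 + 104)*(-99) = 105*(-99) = -10395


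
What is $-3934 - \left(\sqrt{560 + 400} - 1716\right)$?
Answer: $-2218 - 8 \sqrt{15} \approx -2249.0$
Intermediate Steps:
$-3934 - \left(\sqrt{560 + 400} - 1716\right) = -3934 - \left(\sqrt{960} - 1716\right) = -3934 - \left(8 \sqrt{15} - 1716\right) = -3934 - \left(-1716 + 8 \sqrt{15}\right) = -3934 + \left(1716 - 8 \sqrt{15}\right) = -2218 - 8 \sqrt{15}$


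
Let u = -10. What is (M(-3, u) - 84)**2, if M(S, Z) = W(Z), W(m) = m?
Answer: 8836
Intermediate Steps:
M(S, Z) = Z
(M(-3, u) - 84)**2 = (-10 - 84)**2 = (-94)**2 = 8836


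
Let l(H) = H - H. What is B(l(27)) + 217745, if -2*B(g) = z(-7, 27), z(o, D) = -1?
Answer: 435491/2 ≈ 2.1775e+5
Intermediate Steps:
l(H) = 0
B(g) = 1/2 (B(g) = -1/2*(-1) = 1/2)
B(l(27)) + 217745 = 1/2 + 217745 = 435491/2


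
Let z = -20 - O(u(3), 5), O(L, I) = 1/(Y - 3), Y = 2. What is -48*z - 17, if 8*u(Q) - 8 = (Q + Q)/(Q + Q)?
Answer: 895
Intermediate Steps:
u(Q) = 9/8 (u(Q) = 1 + ((Q + Q)/(Q + Q))/8 = 1 + ((2*Q)/((2*Q)))/8 = 1 + ((2*Q)*(1/(2*Q)))/8 = 1 + (1/8)*1 = 1 + 1/8 = 9/8)
O(L, I) = -1 (O(L, I) = 1/(2 - 3) = 1/(-1) = -1)
z = -19 (z = -20 - 1*(-1) = -20 + 1 = -19)
-48*z - 17 = -48*(-19) - 17 = 912 - 17 = 895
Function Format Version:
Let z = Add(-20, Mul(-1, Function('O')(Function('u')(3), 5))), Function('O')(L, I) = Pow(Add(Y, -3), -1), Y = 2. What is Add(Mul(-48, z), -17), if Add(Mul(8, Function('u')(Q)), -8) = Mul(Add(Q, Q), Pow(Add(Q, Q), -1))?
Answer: 895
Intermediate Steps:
Function('u')(Q) = Rational(9, 8) (Function('u')(Q) = Add(1, Mul(Rational(1, 8), Mul(Add(Q, Q), Pow(Add(Q, Q), -1)))) = Add(1, Mul(Rational(1, 8), Mul(Mul(2, Q), Pow(Mul(2, Q), -1)))) = Add(1, Mul(Rational(1, 8), Mul(Mul(2, Q), Mul(Rational(1, 2), Pow(Q, -1))))) = Add(1, Mul(Rational(1, 8), 1)) = Add(1, Rational(1, 8)) = Rational(9, 8))
Function('O')(L, I) = -1 (Function('O')(L, I) = Pow(Add(2, -3), -1) = Pow(-1, -1) = -1)
z = -19 (z = Add(-20, Mul(-1, -1)) = Add(-20, 1) = -19)
Add(Mul(-48, z), -17) = Add(Mul(-48, -19), -17) = Add(912, -17) = 895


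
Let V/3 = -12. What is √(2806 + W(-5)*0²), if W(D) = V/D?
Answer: √2806 ≈ 52.972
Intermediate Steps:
V = -36 (V = 3*(-12) = -36)
W(D) = -36/D
√(2806 + W(-5)*0²) = √(2806 - 36/(-5)*0²) = √(2806 - 36*(-⅕)*0) = √(2806 + (36/5)*0) = √(2806 + 0) = √2806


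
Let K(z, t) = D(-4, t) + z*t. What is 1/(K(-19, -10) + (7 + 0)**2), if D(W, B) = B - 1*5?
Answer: 1/224 ≈ 0.0044643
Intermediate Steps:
D(W, B) = -5 + B (D(W, B) = B - 5 = -5 + B)
K(z, t) = -5 + t + t*z (K(z, t) = (-5 + t) + z*t = (-5 + t) + t*z = -5 + t + t*z)
1/(K(-19, -10) + (7 + 0)**2) = 1/((-5 - 10 - 10*(-19)) + (7 + 0)**2) = 1/((-5 - 10 + 190) + 7**2) = 1/(175 + 49) = 1/224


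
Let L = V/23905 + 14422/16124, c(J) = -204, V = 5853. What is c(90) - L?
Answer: -39534876281/192722110 ≈ -205.14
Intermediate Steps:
L = 219565841/192722110 (L = 5853/23905 + 14422/16124 = 5853*(1/23905) + 14422*(1/16124) = 5853/23905 + 7211/8062 = 219565841/192722110 ≈ 1.1393)
c(90) - L = -204 - 1*219565841/192722110 = -204 - 219565841/192722110 = -39534876281/192722110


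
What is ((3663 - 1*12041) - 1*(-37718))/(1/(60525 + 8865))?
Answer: 2035902600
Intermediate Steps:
((3663 - 1*12041) - 1*(-37718))/(1/(60525 + 8865)) = ((3663 - 12041) + 37718)/(1/69390) = (-8378 + 37718)/(1/69390) = 29340*69390 = 2035902600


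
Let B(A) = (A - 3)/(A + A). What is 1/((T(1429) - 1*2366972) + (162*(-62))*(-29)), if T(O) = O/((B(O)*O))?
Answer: -713/1479969819 ≈ -4.8177e-7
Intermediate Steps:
B(A) = (-3 + A)/(2*A) (B(A) = (-3 + A)/((2*A)) = (-3 + A)*(1/(2*A)) = (-3 + A)/(2*A))
T(O) = O/(-3/2 + O/2) (T(O) = O/((((-3 + O)/(2*O))*O)) = O/(-3/2 + O/2))
1/((T(1429) - 1*2366972) + (162*(-62))*(-29)) = 1/((2*1429/(-3 + 1429) - 1*2366972) + (162*(-62))*(-29)) = 1/((2*1429/1426 - 2366972) - 10044*(-29)) = 1/((2*1429*(1/1426) - 2366972) + 291276) = 1/((1429/713 - 2366972) + 291276) = 1/(-1687649607/713 + 291276) = 1/(-1479969819/713) = -713/1479969819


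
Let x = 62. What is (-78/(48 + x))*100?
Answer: -780/11 ≈ -70.909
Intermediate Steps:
(-78/(48 + x))*100 = (-78/(48 + 62))*100 = (-78/110)*100 = ((1/110)*(-78))*100 = -39/55*100 = -780/11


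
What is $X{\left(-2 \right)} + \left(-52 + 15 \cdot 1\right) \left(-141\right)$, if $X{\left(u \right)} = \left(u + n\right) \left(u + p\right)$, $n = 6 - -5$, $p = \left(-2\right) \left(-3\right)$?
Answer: $5253$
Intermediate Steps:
$p = 6$
$n = 11$ ($n = 6 + 5 = 11$)
$X{\left(u \right)} = \left(6 + u\right) \left(11 + u\right)$ ($X{\left(u \right)} = \left(u + 11\right) \left(u + 6\right) = \left(11 + u\right) \left(6 + u\right) = \left(6 + u\right) \left(11 + u\right)$)
$X{\left(-2 \right)} + \left(-52 + 15 \cdot 1\right) \left(-141\right) = \left(66 + \left(-2\right)^{2} + 17 \left(-2\right)\right) + \left(-52 + 15 \cdot 1\right) \left(-141\right) = \left(66 + 4 - 34\right) + \left(-52 + 15\right) \left(-141\right) = 36 - -5217 = 36 + 5217 = 5253$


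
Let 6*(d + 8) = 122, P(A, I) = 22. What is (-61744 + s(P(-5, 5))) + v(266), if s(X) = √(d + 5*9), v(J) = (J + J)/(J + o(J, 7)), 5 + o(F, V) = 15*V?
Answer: -11298886/183 + 2*√129/3 ≈ -61735.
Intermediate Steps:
o(F, V) = -5 + 15*V
d = 37/3 (d = -8 + (⅙)*122 = -8 + 61/3 = 37/3 ≈ 12.333)
v(J) = 2*J/(100 + J) (v(J) = (J + J)/(J + (-5 + 15*7)) = (2*J)/(J + (-5 + 105)) = (2*J)/(J + 100) = (2*J)/(100 + J) = 2*J/(100 + J))
s(X) = 2*√129/3 (s(X) = √(37/3 + 5*9) = √(37/3 + 45) = √(172/3) = 2*√129/3)
(-61744 + s(P(-5, 5))) + v(266) = (-61744 + 2*√129/3) + 2*266/(100 + 266) = (-61744 + 2*√129/3) + 2*266/366 = (-61744 + 2*√129/3) + 2*266*(1/366) = (-61744 + 2*√129/3) + 266/183 = -11298886/183 + 2*√129/3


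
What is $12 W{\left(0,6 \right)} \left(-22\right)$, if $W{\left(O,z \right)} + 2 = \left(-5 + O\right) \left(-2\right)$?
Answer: $-2112$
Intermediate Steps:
$W{\left(O,z \right)} = 8 - 2 O$ ($W{\left(O,z \right)} = -2 + \left(-5 + O\right) \left(-2\right) = -2 - \left(-10 + 2 O\right) = 8 - 2 O$)
$12 W{\left(0,6 \right)} \left(-22\right) = 12 \left(8 - 0\right) \left(-22\right) = 12 \left(8 + 0\right) \left(-22\right) = 12 \cdot 8 \left(-22\right) = 96 \left(-22\right) = -2112$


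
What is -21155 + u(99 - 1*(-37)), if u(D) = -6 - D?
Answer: -21297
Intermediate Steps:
-21155 + u(99 - 1*(-37)) = -21155 + (-6 - (99 - 1*(-37))) = -21155 + (-6 - (99 + 37)) = -21155 + (-6 - 1*136) = -21155 + (-6 - 136) = -21155 - 142 = -21297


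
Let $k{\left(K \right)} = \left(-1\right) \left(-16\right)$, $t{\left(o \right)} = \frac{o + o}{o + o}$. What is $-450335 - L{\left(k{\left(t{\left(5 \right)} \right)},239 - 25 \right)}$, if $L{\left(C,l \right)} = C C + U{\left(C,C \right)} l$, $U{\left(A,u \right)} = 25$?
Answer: $-455941$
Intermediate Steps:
$t{\left(o \right)} = 1$ ($t{\left(o \right)} = \frac{2 o}{2 o} = 2 o \frac{1}{2 o} = 1$)
$k{\left(K \right)} = 16$
$L{\left(C,l \right)} = C^{2} + 25 l$ ($L{\left(C,l \right)} = C C + 25 l = C^{2} + 25 l$)
$-450335 - L{\left(k{\left(t{\left(5 \right)} \right)},239 - 25 \right)} = -450335 - \left(16^{2} + 25 \left(239 - 25\right)\right) = -450335 - \left(256 + 25 \left(239 - 25\right)\right) = -450335 - \left(256 + 25 \cdot 214\right) = -450335 - \left(256 + 5350\right) = -450335 - 5606 = -455941$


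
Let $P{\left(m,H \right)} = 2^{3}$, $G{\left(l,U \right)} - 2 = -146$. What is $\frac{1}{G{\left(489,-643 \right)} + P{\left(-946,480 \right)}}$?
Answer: $- \frac{1}{136} \approx -0.0073529$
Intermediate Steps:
$G{\left(l,U \right)} = -144$ ($G{\left(l,U \right)} = 2 - 146 = -144$)
$P{\left(m,H \right)} = 8$
$\frac{1}{G{\left(489,-643 \right)} + P{\left(-946,480 \right)}} = \frac{1}{-144 + 8} = \frac{1}{-136} = - \frac{1}{136}$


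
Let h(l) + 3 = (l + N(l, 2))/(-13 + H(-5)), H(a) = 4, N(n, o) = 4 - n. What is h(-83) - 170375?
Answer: -1533406/9 ≈ -1.7038e+5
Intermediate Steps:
h(l) = -31/9 (h(l) = -3 + (l + (4 - l))/(-13 + 4) = -3 + 4/(-9) = -3 + 4*(-⅑) = -3 - 4/9 = -31/9)
h(-83) - 170375 = -31/9 - 170375 = -1533406/9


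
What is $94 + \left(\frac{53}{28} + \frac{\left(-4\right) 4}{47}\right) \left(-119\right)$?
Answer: $- \frac{17059}{188} \approx -90.739$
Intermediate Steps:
$94 + \left(\frac{53}{28} + \frac{\left(-4\right) 4}{47}\right) \left(-119\right) = 94 + \left(53 \cdot \frac{1}{28} - \frac{16}{47}\right) \left(-119\right) = 94 + \left(\frac{53}{28} - \frac{16}{47}\right) \left(-119\right) = 94 + \frac{2043}{1316} \left(-119\right) = 94 - \frac{34731}{188} = - \frac{17059}{188}$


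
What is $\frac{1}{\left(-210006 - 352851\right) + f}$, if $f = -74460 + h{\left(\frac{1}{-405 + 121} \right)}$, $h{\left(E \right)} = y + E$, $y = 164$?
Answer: $- \frac{284}{180951453} \approx -1.5695 \cdot 10^{-6}$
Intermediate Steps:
$h{\left(E \right)} = 164 + E$
$f = - \frac{21100065}{284}$ ($f = -74460 + \left(164 + \frac{1}{-405 + 121}\right) = -74460 + \left(164 + \frac{1}{-284}\right) = -74460 + \left(164 - \frac{1}{284}\right) = -74460 + \frac{46575}{284} = - \frac{21100065}{284} \approx -74296.0$)
$\frac{1}{\left(-210006 - 352851\right) + f} = \frac{1}{\left(-210006 - 352851\right) - \frac{21100065}{284}} = \frac{1}{-562857 - \frac{21100065}{284}} = \frac{1}{- \frac{180951453}{284}} = - \frac{284}{180951453}$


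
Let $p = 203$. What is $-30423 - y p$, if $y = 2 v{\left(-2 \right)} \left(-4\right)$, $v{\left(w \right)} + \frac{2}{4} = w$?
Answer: $-34483$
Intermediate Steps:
$v{\left(w \right)} = - \frac{1}{2} + w$
$y = 20$ ($y = 2 \left(- \frac{1}{2} - 2\right) \left(-4\right) = 2 \left(- \frac{5}{2}\right) \left(-4\right) = \left(-5\right) \left(-4\right) = 20$)
$-30423 - y p = -30423 - 20 \cdot 203 = -30423 - 4060 = -34483$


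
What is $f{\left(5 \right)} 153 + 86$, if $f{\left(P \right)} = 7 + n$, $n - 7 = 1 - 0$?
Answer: $2381$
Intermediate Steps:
$n = 8$ ($n = 7 + \left(1 - 0\right) = 7 + \left(1 + 0\right) = 7 + 1 = 8$)
$f{\left(P \right)} = 15$ ($f{\left(P \right)} = 7 + 8 = 15$)
$f{\left(5 \right)} 153 + 86 = 15 \cdot 153 + 86 = 2295 + 86 = 2381$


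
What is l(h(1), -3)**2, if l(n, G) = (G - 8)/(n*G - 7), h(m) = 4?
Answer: 121/361 ≈ 0.33518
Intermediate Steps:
l(n, G) = (-8 + G)/(-7 + G*n) (l(n, G) = (-8 + G)/(G*n - 7) = (-8 + G)/(-7 + G*n))
l(h(1), -3)**2 = ((-8 - 3)/(-7 - 3*4))**2 = (-11/(-7 - 12))**2 = (-11/(-19))**2 = (-1/19*(-11))**2 = (11/19)**2 = 121/361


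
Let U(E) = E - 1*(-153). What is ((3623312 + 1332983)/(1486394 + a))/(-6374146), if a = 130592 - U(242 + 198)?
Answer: -4956295/10303124975378 ≈ -4.8105e-7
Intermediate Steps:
U(E) = 153 + E (U(E) = E + 153 = 153 + E)
a = 129999 (a = 130592 - (153 + (242 + 198)) = 130592 - (153 + 440) = 130592 - 1*593 = 130592 - 593 = 129999)
((3623312 + 1332983)/(1486394 + a))/(-6374146) = ((3623312 + 1332983)/(1486394 + 129999))/(-6374146) = (4956295/1616393)*(-1/6374146) = -4956295/10303124975378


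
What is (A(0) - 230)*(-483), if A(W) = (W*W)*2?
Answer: 111090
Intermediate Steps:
A(W) = 2*W² (A(W) = W²*2 = 2*W²)
(A(0) - 230)*(-483) = (2*0² - 230)*(-483) = (2*0 - 230)*(-483) = (0 - 230)*(-483) = -230*(-483) = 111090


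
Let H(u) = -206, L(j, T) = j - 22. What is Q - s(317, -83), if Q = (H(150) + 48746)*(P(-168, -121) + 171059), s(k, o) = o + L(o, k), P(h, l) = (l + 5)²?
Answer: 8956358288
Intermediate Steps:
L(j, T) = -22 + j
P(h, l) = (5 + l)²
s(k, o) = -22 + 2*o (s(k, o) = o + (-22 + o) = -22 + 2*o)
Q = 8956358100 (Q = (-206 + 48746)*((5 - 121)² + 171059) = 48540*((-116)² + 171059) = 48540*(13456 + 171059) = 48540*184515 = 8956358100)
Q - s(317, -83) = 8956358100 - (-22 + 2*(-83)) = 8956358100 - (-22 - 166) = 8956358100 - 1*(-188) = 8956358100 + 188 = 8956358288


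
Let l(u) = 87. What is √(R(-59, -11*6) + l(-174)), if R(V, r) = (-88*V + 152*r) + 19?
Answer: 3*I*√526 ≈ 68.804*I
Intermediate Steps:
R(V, r) = 19 - 88*V + 152*r
√(R(-59, -11*6) + l(-174)) = √((19 - 88*(-59) + 152*(-11*6)) + 87) = √((19 + 5192 + 152*(-66)) + 87) = √((19 + 5192 - 10032) + 87) = √(-4821 + 87) = √(-4734) = 3*I*√526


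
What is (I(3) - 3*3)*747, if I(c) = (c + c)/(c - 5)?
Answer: -8964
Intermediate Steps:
I(c) = 2*c/(-5 + c) (I(c) = (2*c)/(-5 + c) = 2*c/(-5 + c))
(I(3) - 3*3)*747 = (2*3/(-5 + 3) - 3*3)*747 = (2*3/(-2) - 9)*747 = (2*3*(-1/2) - 9)*747 = (-3 - 9)*747 = -12*747 = -8964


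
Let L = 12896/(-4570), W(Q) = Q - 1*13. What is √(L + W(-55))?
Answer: 2*I*√92444245/2285 ≈ 8.4156*I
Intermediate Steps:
W(Q) = -13 + Q (W(Q) = Q - 13 = -13 + Q)
L = -6448/2285 (L = 12896*(-1/4570) = -6448/2285 ≈ -2.8219)
√(L + W(-55)) = √(-6448/2285 + (-13 - 55)) = √(-6448/2285 - 68) = √(-161828/2285) = 2*I*√92444245/2285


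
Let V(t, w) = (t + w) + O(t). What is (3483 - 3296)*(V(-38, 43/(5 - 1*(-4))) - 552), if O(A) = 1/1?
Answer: -983246/9 ≈ -1.0925e+5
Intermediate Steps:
O(A) = 1
V(t, w) = 1 + t + w (V(t, w) = (t + w) + 1 = 1 + t + w)
(3483 - 3296)*(V(-38, 43/(5 - 1*(-4))) - 552) = (3483 - 3296)*((1 - 38 + 43/(5 - 1*(-4))) - 552) = 187*((1 - 38 + 43/(5 + 4)) - 552) = 187*((1 - 38 + 43/9) - 552) = 187*(-290/9 - 552) = 187*(-5258/9) = -983246/9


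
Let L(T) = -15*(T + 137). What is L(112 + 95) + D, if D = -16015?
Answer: -21175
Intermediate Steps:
L(T) = -2055 - 15*T (L(T) = -15*(137 + T) = -2055 - 15*T)
L(112 + 95) + D = (-2055 - 15*(112 + 95)) - 16015 = (-2055 - 15*207) - 16015 = (-2055 - 3105) - 16015 = -5160 - 16015 = -21175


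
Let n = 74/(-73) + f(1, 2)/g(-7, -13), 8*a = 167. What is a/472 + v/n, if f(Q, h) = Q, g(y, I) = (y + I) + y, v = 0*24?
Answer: 167/3776 ≈ 0.044227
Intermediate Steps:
v = 0
a = 167/8 (a = (⅛)*167 = 167/8 ≈ 20.875)
g(y, I) = I + 2*y (g(y, I) = (I + y) + y = I + 2*y)
n = -2071/1971 (n = 74/(-73) + 1/(-13 + 2*(-7)) = 74*(-1/73) + 1/(-13 - 14) = -74/73 + 1/(-27) = -74/73 + 1*(-1/27) = -74/73 - 1/27 = -2071/1971 ≈ -1.0507)
a/472 + v/n = (167/8)/472 + 0/(-2071/1971) = (167/8)*(1/472) + 0*(-1971/2071) = 167/3776 + 0 = 167/3776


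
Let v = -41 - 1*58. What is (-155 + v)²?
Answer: 64516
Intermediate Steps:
v = -99 (v = -41 - 58 = -99)
(-155 + v)² = (-155 - 99)² = (-254)² = 64516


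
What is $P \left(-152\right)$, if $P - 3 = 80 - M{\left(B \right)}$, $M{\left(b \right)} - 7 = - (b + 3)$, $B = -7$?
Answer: $-10944$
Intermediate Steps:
$M{\left(b \right)} = 4 - b$ ($M{\left(b \right)} = 7 - \left(b + 3\right) = 7 - \left(3 + b\right) = 4 - b$)
$P = 72$ ($P = 3 + \left(80 - \left(4 - -7\right)\right) = 3 + \left(80 - \left(4 + 7\right)\right) = 3 + \left(80 - 11\right) = 3 + 69 = 72$)
$P \left(-152\right) = 72 \left(-152\right) = -10944$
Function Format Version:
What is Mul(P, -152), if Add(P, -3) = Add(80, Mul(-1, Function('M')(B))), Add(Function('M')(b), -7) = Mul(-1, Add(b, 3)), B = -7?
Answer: -10944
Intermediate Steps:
Function('M')(b) = Add(4, Mul(-1, b)) (Function('M')(b) = Add(7, Mul(-1, Add(b, 3))) = Add(7, Mul(-1, Add(3, b))) = Add(7, Add(-3, Mul(-1, b))) = Add(4, Mul(-1, b)))
P = 72 (P = Add(3, Add(80, Mul(-1, Add(4, Mul(-1, -7))))) = Add(3, Add(80, Mul(-1, Add(4, 7)))) = Add(3, Add(80, Mul(-1, 11))) = Add(3, Add(80, -11)) = Add(3, 69) = 72)
Mul(P, -152) = Mul(72, -152) = -10944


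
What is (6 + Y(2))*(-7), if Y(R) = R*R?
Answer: -70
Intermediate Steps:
Y(R) = R²
(6 + Y(2))*(-7) = (6 + 2²)*(-7) = (6 + 4)*(-7) = 10*(-7) = -70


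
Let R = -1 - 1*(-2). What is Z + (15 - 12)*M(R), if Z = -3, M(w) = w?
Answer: 0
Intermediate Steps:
R = 1 (R = -1 + 2 = 1)
Z + (15 - 12)*M(R) = -3 + (15 - 12)*1 = -3 + 3*1 = -3 + 3 = 0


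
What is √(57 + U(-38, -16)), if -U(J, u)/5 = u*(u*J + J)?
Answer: 3*√5073 ≈ 213.68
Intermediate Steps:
U(J, u) = -5*u*(J + J*u) (U(J, u) = -5*u*(u*J + J) = -5*u*(J*u + J) = -5*u*(J + J*u))
√(57 + U(-38, -16)) = √(57 - 5*(-38)*(-16)*(1 - 16)) = √(57 - 5*(-38)*(-16)*(-15)) = √(57 + 45600) = √45657 = 3*√5073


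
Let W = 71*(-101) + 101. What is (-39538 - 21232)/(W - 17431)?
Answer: 60770/24501 ≈ 2.4803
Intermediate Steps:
W = -7070 (W = -7171 + 101 = -7070)
(-39538 - 21232)/(W - 17431) = (-39538 - 21232)/(-7070 - 17431) = -60770/(-24501) = -60770*(-1/24501) = 60770/24501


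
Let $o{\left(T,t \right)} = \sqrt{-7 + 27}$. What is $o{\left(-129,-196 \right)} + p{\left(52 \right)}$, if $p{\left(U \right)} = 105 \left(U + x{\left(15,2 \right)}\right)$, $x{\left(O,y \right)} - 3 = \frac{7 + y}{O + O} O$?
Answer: $\frac{12495}{2} + 2 \sqrt{5} \approx 6252.0$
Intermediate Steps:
$o{\left(T,t \right)} = 2 \sqrt{5}$ ($o{\left(T,t \right)} = \sqrt{20} = 2 \sqrt{5}$)
$x{\left(O,y \right)} = \frac{13}{2} + \frac{y}{2}$ ($x{\left(O,y \right)} = 3 + \frac{7 + y}{O + O} O = 3 + \frac{7 + y}{2 O} O = 3 + \left(\frac{7}{2} + \frac{y}{2}\right) = \frac{13}{2} + \frac{y}{2}$)
$p{\left(U \right)} = \frac{1575}{2} + 105 U$ ($p{\left(U \right)} = 105 \left(U + \left(\frac{13}{2} + \frac{1}{2} \cdot 2\right)\right) = 105 \left(U + \left(\frac{13}{2} + 1\right)\right) = 105 \left(U + \frac{15}{2}\right) = 105 \left(\frac{15}{2} + U\right) = \frac{1575}{2} + 105 U$)
$o{\left(-129,-196 \right)} + p{\left(52 \right)} = 2 \sqrt{5} + \left(\frac{1575}{2} + 105 \cdot 52\right) = 2 \sqrt{5} + \left(\frac{1575}{2} + 5460\right) = 2 \sqrt{5} + \frac{12495}{2} = \frac{12495}{2} + 2 \sqrt{5}$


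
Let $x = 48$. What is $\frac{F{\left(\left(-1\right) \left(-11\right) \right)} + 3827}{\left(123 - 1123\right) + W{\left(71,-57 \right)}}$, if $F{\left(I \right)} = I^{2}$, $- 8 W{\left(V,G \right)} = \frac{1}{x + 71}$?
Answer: $- \frac{3758496}{952001} \approx -3.948$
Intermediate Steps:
$W{\left(V,G \right)} = - \frac{1}{952}$ ($W{\left(V,G \right)} = - \frac{1}{8 \left(48 + 71\right)} = - \frac{1}{8 \cdot 119} = \left(- \frac{1}{8}\right) \frac{1}{119} = - \frac{1}{952}$)
$\frac{F{\left(\left(-1\right) \left(-11\right) \right)} + 3827}{\left(123 - 1123\right) + W{\left(71,-57 \right)}} = \frac{\left(\left(-1\right) \left(-11\right)\right)^{2} + 3827}{\left(123 - 1123\right) - \frac{1}{952}} = \frac{11^{2} + 3827}{-1000 - \frac{1}{952}} = \frac{121 + 3827}{- \frac{952001}{952}} = 3948 \left(- \frac{952}{952001}\right) = - \frac{3758496}{952001}$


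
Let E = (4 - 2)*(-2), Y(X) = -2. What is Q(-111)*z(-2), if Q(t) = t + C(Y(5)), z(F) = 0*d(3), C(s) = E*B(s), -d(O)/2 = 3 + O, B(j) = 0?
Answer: 0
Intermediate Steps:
d(O) = -6 - 2*O (d(O) = -2*(3 + O) = -6 - 2*O)
E = -4 (E = 2*(-2) = -4)
C(s) = 0 (C(s) = -4*0 = 0)
z(F) = 0 (z(F) = 0*(-6 - 2*3) = 0*(-6 - 6) = 0*(-12) = 0)
Q(t) = t (Q(t) = t + 0 = t)
Q(-111)*z(-2) = -111*0 = 0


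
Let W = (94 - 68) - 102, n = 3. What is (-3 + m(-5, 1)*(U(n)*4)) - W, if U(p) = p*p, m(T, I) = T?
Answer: -107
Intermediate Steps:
U(p) = p²
W = -76 (W = 26 - 102 = -76)
(-3 + m(-5, 1)*(U(n)*4)) - W = (-3 - 5*3²*4) - 1*(-76) = (-3 - 45*4) + 76 = (-3 - 5*36) + 76 = (-3 - 180) + 76 = -183 + 76 = -107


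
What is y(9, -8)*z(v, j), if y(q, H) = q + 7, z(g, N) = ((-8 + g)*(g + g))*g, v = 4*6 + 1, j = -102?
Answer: 340000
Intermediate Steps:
v = 25 (v = 24 + 1 = 25)
z(g, N) = 2*g**2*(-8 + g) (z(g, N) = ((-8 + g)*(2*g))*g = (2*g*(-8 + g))*g = 2*g**2*(-8 + g))
y(q, H) = 7 + q
y(9, -8)*z(v, j) = (7 + 9)*(2*25**2*(-8 + 25)) = 16*(2*625*17) = 16*21250 = 340000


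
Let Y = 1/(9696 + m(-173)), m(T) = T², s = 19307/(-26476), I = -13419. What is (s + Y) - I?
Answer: 14077262205101/1049111500 ≈ 13418.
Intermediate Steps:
s = -19307/26476 (s = 19307*(-1/26476) = -19307/26476 ≈ -0.72923)
Y = 1/39625 (Y = 1/(9696 + (-173)²) = 1/(9696 + 29929) = 1/39625 ≈ 2.5237e-5)
(s + Y) - I = (-19307/26476 + 1/39625) - 1*(-13419) = -765013399/1049111500 + 13419 = 14077262205101/1049111500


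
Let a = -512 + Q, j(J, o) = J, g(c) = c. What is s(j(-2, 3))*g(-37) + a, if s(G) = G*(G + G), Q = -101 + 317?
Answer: -592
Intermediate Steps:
Q = 216
s(G) = 2*G² (s(G) = G*(2*G) = 2*G²)
a = -296 (a = -512 + 216 = -296)
s(j(-2, 3))*g(-37) + a = (2*(-2)²)*(-37) - 296 = (2*4)*(-37) - 296 = 8*(-37) - 296 = -296 - 296 = -592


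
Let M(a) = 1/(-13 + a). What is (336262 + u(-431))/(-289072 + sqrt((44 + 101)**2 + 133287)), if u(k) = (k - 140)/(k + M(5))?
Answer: -41907208891604/36025868530191 - 579886103*sqrt(38578)/72051737060382 ≈ -1.1648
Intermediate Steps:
u(k) = (-140 + k)/(-1/8 + k) (u(k) = (k - 140)/(k + 1/(-13 + 5)) = (-140 + k)/(k + 1/(-8)) = (-140 + k)/(k - 1/8) = (-140 + k)/(-1/8 + k))
(336262 + u(-431))/(-289072 + sqrt((44 + 101)**2 + 133287)) = (336262 + 8*(-140 - 431)/(-1 + 8*(-431)))/(-289072 + sqrt((44 + 101)**2 + 133287)) = (336262 + 8*(-571)/(-1 - 3448))/(-289072 + sqrt(145**2 + 133287)) = (336262 + 8*(-571)/(-3449))/(-289072 + sqrt(21025 + 133287)) = (336262 + 8*(-1/3449)*(-571))/(-289072 + sqrt(154312)) = (336262 + 4568/3449)/(-289072 + 2*sqrt(38578)) = 1159772206/(3449*(-289072 + 2*sqrt(38578)))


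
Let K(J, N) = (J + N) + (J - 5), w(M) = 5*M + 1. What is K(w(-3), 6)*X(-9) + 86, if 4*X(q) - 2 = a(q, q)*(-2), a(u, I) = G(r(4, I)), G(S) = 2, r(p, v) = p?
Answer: 199/2 ≈ 99.500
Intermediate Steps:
a(u, I) = 2
w(M) = 1 + 5*M
X(q) = -1/2 (X(q) = 1/2 + (2*(-2))/4 = 1/2 + (1/4)*(-4) = 1/2 - 1 = -1/2)
K(J, N) = -5 + N + 2*J (K(J, N) = (J + N) + (-5 + J) = -5 + N + 2*J)
K(w(-3), 6)*X(-9) + 86 = (-5 + 6 + 2*(1 + 5*(-3)))*(-1/2) + 86 = (-5 + 6 + 2*(1 - 15))*(-1/2) + 86 = (-5 + 6 + 2*(-14))*(-1/2) + 86 = (-5 + 6 - 28)*(-1/2) + 86 = -27*(-1/2) + 86 = 27/2 + 86 = 199/2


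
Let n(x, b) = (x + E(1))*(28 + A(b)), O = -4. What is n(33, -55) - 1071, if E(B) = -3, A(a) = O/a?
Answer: -2517/11 ≈ -228.82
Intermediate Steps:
A(a) = -4/a
n(x, b) = (-3 + x)*(28 - 4/b) (n(x, b) = (x - 3)*(28 - 4/b) = (-3 + x)*(28 - 4/b))
n(33, -55) - 1071 = 4*(3 - 1*33 + 7*(-55)*(-3 + 33))/(-55) - 1071 = 4*(-1/55)*(3 - 33 + 7*(-55)*30) - 1071 = 4*(-1/55)*(3 - 33 - 11550) - 1071 = 4*(-1/55)*(-11580) - 1071 = 9264/11 - 1071 = -2517/11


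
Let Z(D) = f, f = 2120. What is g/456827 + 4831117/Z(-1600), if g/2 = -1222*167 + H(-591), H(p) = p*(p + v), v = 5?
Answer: 2207587834239/968473240 ≈ 2279.5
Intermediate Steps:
Z(D) = 2120
H(p) = p*(5 + p) (H(p) = p*(p + 5) = p*(5 + p))
g = 284504 (g = 2*(-1222*167 - 591*(5 - 591)) = 2*(-204074 - 591*(-586)) = 2*(-204074 + 346326) = 2*142252 = 284504)
g/456827 + 4831117/Z(-1600) = 284504/456827 + 4831117/2120 = 2207587834239/968473240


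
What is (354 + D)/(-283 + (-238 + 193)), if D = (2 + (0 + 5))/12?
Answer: -4255/3936 ≈ -1.0810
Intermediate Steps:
D = 7/12 (D = (2 + 5)*(1/12) = 7*(1/12) = 7/12 ≈ 0.58333)
(354 + D)/(-283 + (-238 + 193)) = (354 + 7/12)/(-283 + (-238 + 193)) = 4255/(12*(-283 - 45)) = (4255/12)/(-328) = (4255/12)*(-1/328) = -4255/3936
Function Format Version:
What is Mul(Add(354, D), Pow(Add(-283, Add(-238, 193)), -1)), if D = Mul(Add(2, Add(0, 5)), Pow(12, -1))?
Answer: Rational(-4255, 3936) ≈ -1.0810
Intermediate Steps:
D = Rational(7, 12) (D = Mul(Add(2, 5), Rational(1, 12)) = Mul(7, Rational(1, 12)) = Rational(7, 12) ≈ 0.58333)
Mul(Add(354, D), Pow(Add(-283, Add(-238, 193)), -1)) = Mul(Add(354, Rational(7, 12)), Pow(Add(-283, Add(-238, 193)), -1)) = Mul(Rational(4255, 12), Pow(Add(-283, -45), -1)) = Mul(Rational(4255, 12), Pow(-328, -1)) = Mul(Rational(4255, 12), Rational(-1, 328)) = Rational(-4255, 3936)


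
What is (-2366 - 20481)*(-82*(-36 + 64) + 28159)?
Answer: -590891961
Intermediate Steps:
(-2366 - 20481)*(-82*(-36 + 64) + 28159) = -22847*(-82*28 + 28159) = -22847*(-2296 + 28159) = -22847*25863 = -590891961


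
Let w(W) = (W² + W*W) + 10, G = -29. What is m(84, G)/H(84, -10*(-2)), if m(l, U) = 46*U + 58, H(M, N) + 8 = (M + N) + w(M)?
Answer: -638/7109 ≈ -0.089745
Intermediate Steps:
w(W) = 10 + 2*W² (w(W) = (W² + W²) + 10 = 2*W² + 10 = 10 + 2*W²)
H(M, N) = 2 + M + N + 2*M² (H(M, N) = -8 + ((M + N) + (10 + 2*M²)) = -8 + (10 + M + N + 2*M²) = 2 + M + N + 2*M²)
m(l, U) = 58 + 46*U
m(84, G)/H(84, -10*(-2)) = (58 + 46*(-29))/(2 + 84 - 10*(-2) + 2*84²) = (58 - 1334)/(2 + 84 + 20 + 2*7056) = -1276/(2 + 84 + 20 + 14112) = -1276/14218 = -1276*1/14218 = -638/7109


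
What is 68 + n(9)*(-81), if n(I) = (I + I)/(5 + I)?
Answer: -253/7 ≈ -36.143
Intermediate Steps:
n(I) = 2*I/(5 + I) (n(I) = (2*I)/(5 + I) = 2*I/(5 + I))
68 + n(9)*(-81) = 68 + (2*9/(5 + 9))*(-81) = 68 + (2*9/14)*(-81) = 68 + (2*9*(1/14))*(-81) = 68 + (9/7)*(-81) = 68 - 729/7 = -253/7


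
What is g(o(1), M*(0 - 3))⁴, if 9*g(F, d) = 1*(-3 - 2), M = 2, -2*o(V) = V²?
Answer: 625/6561 ≈ 0.095260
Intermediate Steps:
o(V) = -V²/2
g(F, d) = -5/9 (g(F, d) = (1*(-3 - 2))/9 = (1*(-5))/9 = (⅑)*(-5) = -5/9)
g(o(1), M*(0 - 3))⁴ = (-5/9)⁴ = 625/6561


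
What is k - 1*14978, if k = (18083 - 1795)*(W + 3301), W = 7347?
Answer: 173419646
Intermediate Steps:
k = 173434624 (k = (18083 - 1795)*(7347 + 3301) = 16288*10648 = 173434624)
k - 1*14978 = 173434624 - 1*14978 = 173434624 - 14978 = 173419646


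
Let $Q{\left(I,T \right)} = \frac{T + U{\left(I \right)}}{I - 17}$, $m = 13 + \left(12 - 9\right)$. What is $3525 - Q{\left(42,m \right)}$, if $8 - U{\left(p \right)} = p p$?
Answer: $\frac{17973}{5} \approx 3594.6$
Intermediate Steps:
$U{\left(p \right)} = 8 - p^{2}$ ($U{\left(p \right)} = 8 - p p = 8 - p^{2}$)
$m = 16$ ($m = 13 + \left(12 - 9\right) = 13 + 3 = 16$)
$Q{\left(I,T \right)} = \frac{8 + T - I^{2}}{-17 + I}$ ($Q{\left(I,T \right)} = \frac{T - \left(-8 + I^{2}\right)}{I - 17} = \frac{8 + T - I^{2}}{-17 + I}$)
$3525 - Q{\left(42,m \right)} = 3525 - \frac{8 + 16 - 42^{2}}{-17 + 42} = 3525 - \frac{8 + 16 - 1764}{25} = 3525 - \frac{1}{25} \left(-1740\right) = 3525 - - \frac{348}{5} = 3525 + \frac{348}{5} = \frac{17973}{5}$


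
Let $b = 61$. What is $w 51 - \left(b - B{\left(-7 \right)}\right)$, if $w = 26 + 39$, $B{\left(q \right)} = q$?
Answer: $3247$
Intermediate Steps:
$w = 65$
$w 51 - \left(b - B{\left(-7 \right)}\right) = 65 \cdot 51 - 68 = 3315 - 68 = 3247$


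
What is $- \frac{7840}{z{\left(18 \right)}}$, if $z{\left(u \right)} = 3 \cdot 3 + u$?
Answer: $- \frac{7840}{27} \approx -290.37$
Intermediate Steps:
$z{\left(u \right)} = 9 + u$
$- \frac{7840}{z{\left(18 \right)}} = - \frac{7840}{9 + 18} = - \frac{7840}{27}$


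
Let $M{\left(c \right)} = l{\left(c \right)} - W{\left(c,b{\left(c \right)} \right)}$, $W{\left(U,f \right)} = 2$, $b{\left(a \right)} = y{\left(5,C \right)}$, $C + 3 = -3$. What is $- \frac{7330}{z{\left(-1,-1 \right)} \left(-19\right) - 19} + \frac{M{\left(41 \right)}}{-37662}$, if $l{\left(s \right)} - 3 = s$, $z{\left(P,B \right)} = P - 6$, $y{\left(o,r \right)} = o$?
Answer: $- \frac{23005604}{357789} \approx -64.299$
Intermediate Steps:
$C = -6$ ($C = -3 - 3 = -6$)
$z{\left(P,B \right)} = -6 + P$ ($z{\left(P,B \right)} = P - 6 = -6 + P$)
$b{\left(a \right)} = 5$
$l{\left(s \right)} = 3 + s$
$M{\left(c \right)} = 1 + c$ ($M{\left(c \right)} = \left(3 + c\right) - 2 = 1 + c$)
$- \frac{7330}{z{\left(-1,-1 \right)} \left(-19\right) - 19} + \frac{M{\left(41 \right)}}{-37662} = - \frac{7330}{\left(-6 - 1\right) \left(-19\right) - 19} + \frac{1 + 41}{-37662} = - \frac{7330}{\left(-7\right) \left(-19\right) - 19} + 42 \left(- \frac{1}{37662}\right) = - \frac{7330}{133 - 19} - \frac{7}{6277} = - \frac{7330}{114} - \frac{7}{6277} = \left(-7330\right) \frac{1}{114} - \frac{7}{6277} = - \frac{3665}{57} - \frac{7}{6277} = - \frac{23005604}{357789}$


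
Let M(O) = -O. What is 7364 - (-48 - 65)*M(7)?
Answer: 6573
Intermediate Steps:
7364 - (-48 - 65)*M(7) = 7364 - (-48 - 65)*(-1*7) = 7364 - (-113)*(-7) = 7364 - 1*791 = 7364 - 791 = 6573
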